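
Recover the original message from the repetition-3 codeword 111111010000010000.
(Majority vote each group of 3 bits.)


Groups: 111, 111, 010, 000, 010, 000
Majority votes: 110000

110000


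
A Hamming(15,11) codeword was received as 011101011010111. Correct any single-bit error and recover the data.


Syndrome = 5: error at position 5

Data: 11101010111 (corrected bit 5)


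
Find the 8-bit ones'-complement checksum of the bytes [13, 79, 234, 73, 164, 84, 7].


Sum = 654 mod 256 = 142
Complement = 113

113


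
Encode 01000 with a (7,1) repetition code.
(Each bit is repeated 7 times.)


Each bit -> 7 copies

00000001111111000000000000000000000


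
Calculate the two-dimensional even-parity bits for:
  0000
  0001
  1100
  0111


Row parities: 0101
Column parities: 1010

Row P: 0101, Col P: 1010, Corner: 0


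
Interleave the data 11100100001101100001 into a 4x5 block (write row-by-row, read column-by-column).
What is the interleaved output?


Matrix:
  11100
  10000
  11011
  00001
Read columns: 11101010100000100011

11101010100000100011


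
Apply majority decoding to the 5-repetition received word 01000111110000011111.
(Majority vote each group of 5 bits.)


Groups: 01000, 11111, 00000, 11111
Majority votes: 0101

0101


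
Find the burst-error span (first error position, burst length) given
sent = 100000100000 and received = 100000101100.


XOR: 000000001100

Burst at position 8, length 2


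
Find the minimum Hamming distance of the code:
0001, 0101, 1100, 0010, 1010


Comparing all pairs, minimum distance: 1
Can detect 0 errors, correct 0 errors

1


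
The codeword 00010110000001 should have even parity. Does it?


Number of 1s: 4

Yes, parity is correct (4 ones)


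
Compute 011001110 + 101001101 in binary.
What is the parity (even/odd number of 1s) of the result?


011001110 = 206
101001101 = 333
Sum = 539 = 1000011011
1s count = 5

odd parity (5 ones in 1000011011)


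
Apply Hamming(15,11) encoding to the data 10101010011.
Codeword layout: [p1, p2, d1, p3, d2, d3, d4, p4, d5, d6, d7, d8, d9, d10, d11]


Parity bits: p1=0, p2=1, p3=1, p4=0

011101001010011


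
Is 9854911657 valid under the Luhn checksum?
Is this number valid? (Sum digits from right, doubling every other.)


Luhn sum = 48
48 mod 10 = 8

Invalid (Luhn sum mod 10 = 8)


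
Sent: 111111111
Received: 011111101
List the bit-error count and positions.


XOR: 100000010

2 error(s) at position(s): 0, 7


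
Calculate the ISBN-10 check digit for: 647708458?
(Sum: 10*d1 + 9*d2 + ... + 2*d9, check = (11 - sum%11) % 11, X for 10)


Weighted sum: 288
288 mod 11 = 2

Check digit: 9


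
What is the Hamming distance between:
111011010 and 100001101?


XOR: 011010111
Count of 1s: 6

6


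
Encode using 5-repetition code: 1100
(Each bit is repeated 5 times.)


Each bit -> 5 copies

11111111110000000000


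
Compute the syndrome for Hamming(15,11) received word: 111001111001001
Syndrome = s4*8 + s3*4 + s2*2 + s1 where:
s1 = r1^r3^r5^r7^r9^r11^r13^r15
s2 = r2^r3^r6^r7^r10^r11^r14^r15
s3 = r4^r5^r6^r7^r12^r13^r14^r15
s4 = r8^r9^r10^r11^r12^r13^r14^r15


s1=1, s2=1, s3=0, s4=0

Syndrome = 3 (error at position 3)


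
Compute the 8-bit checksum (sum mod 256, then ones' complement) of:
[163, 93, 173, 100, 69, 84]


Sum = 682 mod 256 = 170
Complement = 85

85


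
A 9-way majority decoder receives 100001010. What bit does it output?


Ones: 3 out of 9
Threshold: 5

0 (3/9 voted 1)


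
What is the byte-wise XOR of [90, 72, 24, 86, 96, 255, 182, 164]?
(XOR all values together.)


XOR chain: 90 ^ 72 ^ 24 ^ 86 ^ 96 ^ 255 ^ 182 ^ 164 = 209

209


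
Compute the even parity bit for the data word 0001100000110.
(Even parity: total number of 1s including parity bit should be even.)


Number of 1s in data: 4
Parity bit: 0

0


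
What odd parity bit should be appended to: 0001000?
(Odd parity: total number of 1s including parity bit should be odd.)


Number of 1s in data: 1
Parity bit: 0

0


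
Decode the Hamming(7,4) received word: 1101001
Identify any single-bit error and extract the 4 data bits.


Syndrome = 0: no error detected

Data: 0001 (no errors)


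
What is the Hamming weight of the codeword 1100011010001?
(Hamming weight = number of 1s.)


Counting 1s in 1100011010001

6


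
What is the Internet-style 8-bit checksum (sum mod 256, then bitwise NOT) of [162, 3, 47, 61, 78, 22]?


Sum = 373 mod 256 = 117
Complement = 138

138


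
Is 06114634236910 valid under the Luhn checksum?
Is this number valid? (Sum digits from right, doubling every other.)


Luhn sum = 54
54 mod 10 = 4

Invalid (Luhn sum mod 10 = 4)


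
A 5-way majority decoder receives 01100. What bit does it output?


Ones: 2 out of 5
Threshold: 3

0 (2/5 voted 1)


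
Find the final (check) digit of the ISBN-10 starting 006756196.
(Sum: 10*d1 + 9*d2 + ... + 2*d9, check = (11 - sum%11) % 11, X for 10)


Weighted sum: 200
200 mod 11 = 2

Check digit: 9


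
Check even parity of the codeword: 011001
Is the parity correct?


Number of 1s: 3

No, parity error (3 ones)


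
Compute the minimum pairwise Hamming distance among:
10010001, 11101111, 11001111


Comparing all pairs, minimum distance: 1
Can detect 0 errors, correct 0 errors

1


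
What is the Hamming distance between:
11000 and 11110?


XOR: 00110
Count of 1s: 2

2


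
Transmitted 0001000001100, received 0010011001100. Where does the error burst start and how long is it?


XOR: 0011011000000

Burst at position 2, length 5


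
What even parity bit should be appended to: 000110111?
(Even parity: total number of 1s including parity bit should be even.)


Number of 1s in data: 5
Parity bit: 1

1


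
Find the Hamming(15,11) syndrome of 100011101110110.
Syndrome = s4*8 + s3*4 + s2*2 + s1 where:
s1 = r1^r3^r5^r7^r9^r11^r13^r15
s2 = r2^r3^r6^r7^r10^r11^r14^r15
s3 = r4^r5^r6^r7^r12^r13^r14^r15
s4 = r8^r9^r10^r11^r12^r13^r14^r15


s1=0, s2=1, s3=1, s4=1

Syndrome = 14 (error at position 14)


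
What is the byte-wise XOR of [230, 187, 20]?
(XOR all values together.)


XOR chain: 230 ^ 187 ^ 20 = 73

73


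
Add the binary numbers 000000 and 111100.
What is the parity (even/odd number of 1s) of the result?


000000 = 0
111100 = 60
Sum = 60 = 111100
1s count = 4

even parity (4 ones in 111100)


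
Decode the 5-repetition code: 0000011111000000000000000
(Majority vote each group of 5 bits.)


Groups: 00000, 11111, 00000, 00000, 00000
Majority votes: 01000

01000


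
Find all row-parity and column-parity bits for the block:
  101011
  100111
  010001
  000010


Row parities: 0001
Column parities: 011111

Row P: 0001, Col P: 011111, Corner: 1


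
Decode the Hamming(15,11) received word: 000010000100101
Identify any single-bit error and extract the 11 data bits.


Syndrome = 13: error at position 13

Data: 01000100001 (corrected bit 13)


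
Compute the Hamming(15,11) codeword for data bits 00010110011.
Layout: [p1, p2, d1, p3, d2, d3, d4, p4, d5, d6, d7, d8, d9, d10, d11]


Parity bits: p1=1, p2=1, p3=1, p4=0

110100100110011


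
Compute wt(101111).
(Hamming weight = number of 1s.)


Counting 1s in 101111

5


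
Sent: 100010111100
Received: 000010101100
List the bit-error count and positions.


XOR: 100000010000

2 error(s) at position(s): 0, 7


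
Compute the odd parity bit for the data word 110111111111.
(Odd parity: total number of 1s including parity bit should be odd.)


Number of 1s in data: 11
Parity bit: 0

0


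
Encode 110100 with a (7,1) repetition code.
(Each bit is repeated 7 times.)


Each bit -> 7 copies

111111111111110000000111111100000000000000


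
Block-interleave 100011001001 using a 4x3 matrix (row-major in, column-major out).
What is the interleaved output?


Matrix:
  100
  011
  001
  001
Read columns: 100001000111

100001000111


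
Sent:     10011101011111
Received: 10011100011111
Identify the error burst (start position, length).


XOR: 00000001000000

Burst at position 7, length 1


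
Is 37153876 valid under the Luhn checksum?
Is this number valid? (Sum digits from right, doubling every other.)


Luhn sum = 45
45 mod 10 = 5

Invalid (Luhn sum mod 10 = 5)


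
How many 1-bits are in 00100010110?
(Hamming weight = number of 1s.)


Counting 1s in 00100010110

4


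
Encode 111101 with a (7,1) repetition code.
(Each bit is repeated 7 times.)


Each bit -> 7 copies

111111111111111111111111111100000001111111


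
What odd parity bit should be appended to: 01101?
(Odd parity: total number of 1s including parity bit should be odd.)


Number of 1s in data: 3
Parity bit: 0

0


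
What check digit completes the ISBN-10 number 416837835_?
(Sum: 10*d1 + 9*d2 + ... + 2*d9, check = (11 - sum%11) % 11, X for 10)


Weighted sum: 257
257 mod 11 = 4

Check digit: 7


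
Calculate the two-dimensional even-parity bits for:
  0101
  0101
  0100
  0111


Row parities: 0011
Column parities: 0011

Row P: 0011, Col P: 0011, Corner: 0


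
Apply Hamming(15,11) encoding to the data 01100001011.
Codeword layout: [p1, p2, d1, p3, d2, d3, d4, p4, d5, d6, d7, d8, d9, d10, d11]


Parity bits: p1=0, p2=1, p3=1, p4=1

010111010001011


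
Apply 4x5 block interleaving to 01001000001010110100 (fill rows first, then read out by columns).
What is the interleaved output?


Matrix:
  01001
  00000
  10101
  10100
Read columns: 00111000001100001010

00111000001100001010


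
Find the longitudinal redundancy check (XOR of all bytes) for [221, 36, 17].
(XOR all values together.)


XOR chain: 221 ^ 36 ^ 17 = 232

232


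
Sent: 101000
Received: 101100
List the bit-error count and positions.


XOR: 000100

1 error(s) at position(s): 3


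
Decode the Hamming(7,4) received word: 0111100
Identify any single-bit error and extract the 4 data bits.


Syndrome = 0: no error detected

Data: 1100 (no errors)


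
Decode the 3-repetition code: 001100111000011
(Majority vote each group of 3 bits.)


Groups: 001, 100, 111, 000, 011
Majority votes: 00101

00101


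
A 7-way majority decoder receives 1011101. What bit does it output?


Ones: 5 out of 7
Threshold: 4

1 (5/7 voted 1)


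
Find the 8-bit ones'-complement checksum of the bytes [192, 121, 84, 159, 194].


Sum = 750 mod 256 = 238
Complement = 17

17


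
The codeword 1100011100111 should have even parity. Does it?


Number of 1s: 8

Yes, parity is correct (8 ones)


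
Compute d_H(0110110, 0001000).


XOR: 0111110
Count of 1s: 5

5


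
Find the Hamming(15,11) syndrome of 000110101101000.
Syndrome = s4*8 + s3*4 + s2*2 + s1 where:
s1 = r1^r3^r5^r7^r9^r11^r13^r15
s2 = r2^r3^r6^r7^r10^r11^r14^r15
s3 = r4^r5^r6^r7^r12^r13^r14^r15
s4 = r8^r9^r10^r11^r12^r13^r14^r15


s1=1, s2=0, s3=0, s4=1

Syndrome = 9 (error at position 9)


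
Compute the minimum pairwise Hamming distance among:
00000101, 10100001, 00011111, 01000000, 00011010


Comparing all pairs, minimum distance: 2
Can detect 1 errors, correct 0 errors

2


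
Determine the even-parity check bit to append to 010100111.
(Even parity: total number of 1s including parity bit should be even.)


Number of 1s in data: 5
Parity bit: 1

1


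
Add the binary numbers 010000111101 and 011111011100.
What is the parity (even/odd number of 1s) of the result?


010000111101 = 1085
011111011100 = 2012
Sum = 3097 = 110000011001
1s count = 5

odd parity (5 ones in 110000011001)


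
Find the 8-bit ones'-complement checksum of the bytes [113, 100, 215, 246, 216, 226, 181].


Sum = 1297 mod 256 = 17
Complement = 238

238


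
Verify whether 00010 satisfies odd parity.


Number of 1s: 1

Yes, parity is correct (1 ones)


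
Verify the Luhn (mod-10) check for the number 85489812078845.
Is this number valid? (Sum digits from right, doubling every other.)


Luhn sum = 84
84 mod 10 = 4

Invalid (Luhn sum mod 10 = 4)


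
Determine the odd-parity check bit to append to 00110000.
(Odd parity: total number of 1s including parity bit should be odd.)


Number of 1s in data: 2
Parity bit: 1

1


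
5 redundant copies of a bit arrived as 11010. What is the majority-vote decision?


Ones: 3 out of 5
Threshold: 3

1 (3/5 voted 1)


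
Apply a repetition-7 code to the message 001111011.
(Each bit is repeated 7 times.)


Each bit -> 7 copies

000000000000001111111111111111111111111111000000011111111111111


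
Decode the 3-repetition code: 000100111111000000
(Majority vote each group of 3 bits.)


Groups: 000, 100, 111, 111, 000, 000
Majority votes: 001100

001100


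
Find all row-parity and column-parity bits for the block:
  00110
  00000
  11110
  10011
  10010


Row parities: 00010
Column parities: 11001

Row P: 00010, Col P: 11001, Corner: 1


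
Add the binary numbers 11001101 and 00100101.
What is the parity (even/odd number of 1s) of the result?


11001101 = 205
00100101 = 37
Sum = 242 = 11110010
1s count = 5

odd parity (5 ones in 11110010)


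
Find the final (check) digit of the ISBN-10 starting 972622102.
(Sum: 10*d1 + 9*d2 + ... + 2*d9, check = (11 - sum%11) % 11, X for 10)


Weighted sum: 241
241 mod 11 = 10

Check digit: 1


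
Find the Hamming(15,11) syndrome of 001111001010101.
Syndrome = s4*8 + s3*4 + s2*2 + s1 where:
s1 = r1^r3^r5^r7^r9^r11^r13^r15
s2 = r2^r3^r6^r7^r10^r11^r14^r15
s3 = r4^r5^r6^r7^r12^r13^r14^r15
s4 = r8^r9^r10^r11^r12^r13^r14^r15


s1=0, s2=0, s3=1, s4=0

Syndrome = 4 (error at position 4)


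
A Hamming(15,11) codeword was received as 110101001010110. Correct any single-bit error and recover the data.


Syndrome = 0: no error detected

Data: 00101010110 (no errors)


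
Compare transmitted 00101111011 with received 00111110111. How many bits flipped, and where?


XOR: 00010001100

3 error(s) at position(s): 3, 7, 8


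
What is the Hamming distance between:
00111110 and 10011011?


XOR: 10100101
Count of 1s: 4

4


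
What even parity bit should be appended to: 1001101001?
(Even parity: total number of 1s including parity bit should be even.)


Number of 1s in data: 5
Parity bit: 1

1


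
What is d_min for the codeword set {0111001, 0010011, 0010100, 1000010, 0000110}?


Comparing all pairs, minimum distance: 2
Can detect 1 errors, correct 0 errors

2


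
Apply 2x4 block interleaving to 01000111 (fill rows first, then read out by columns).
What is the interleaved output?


Matrix:
  0100
  0111
Read columns: 00110101

00110101


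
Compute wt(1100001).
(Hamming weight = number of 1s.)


Counting 1s in 1100001

3


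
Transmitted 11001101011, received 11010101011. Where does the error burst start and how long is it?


XOR: 00011000000

Burst at position 3, length 2


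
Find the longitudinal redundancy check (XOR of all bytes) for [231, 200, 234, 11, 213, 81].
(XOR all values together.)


XOR chain: 231 ^ 200 ^ 234 ^ 11 ^ 213 ^ 81 = 74

74


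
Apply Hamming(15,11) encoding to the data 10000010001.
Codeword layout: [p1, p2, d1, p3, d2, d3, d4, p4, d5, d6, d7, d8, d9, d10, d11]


Parity bits: p1=1, p2=1, p3=1, p4=0

111100000010001


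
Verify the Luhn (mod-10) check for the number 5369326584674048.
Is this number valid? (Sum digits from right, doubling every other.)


Luhn sum = 77
77 mod 10 = 7

Invalid (Luhn sum mod 10 = 7)


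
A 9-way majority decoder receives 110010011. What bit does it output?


Ones: 5 out of 9
Threshold: 5

1 (5/9 voted 1)


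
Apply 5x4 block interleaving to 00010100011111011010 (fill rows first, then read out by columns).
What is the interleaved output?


Matrix:
  0001
  0100
  0111
  1101
  1010
Read columns: 00011011100010110110

00011011100010110110


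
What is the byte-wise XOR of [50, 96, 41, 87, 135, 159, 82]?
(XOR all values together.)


XOR chain: 50 ^ 96 ^ 41 ^ 87 ^ 135 ^ 159 ^ 82 = 102

102


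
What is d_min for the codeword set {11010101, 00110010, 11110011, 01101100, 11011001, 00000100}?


Comparing all pairs, minimum distance: 2
Can detect 1 errors, correct 0 errors

2


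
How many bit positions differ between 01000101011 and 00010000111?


XOR: 01010101100
Count of 1s: 5

5


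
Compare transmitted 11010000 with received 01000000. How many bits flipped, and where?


XOR: 10010000

2 error(s) at position(s): 0, 3


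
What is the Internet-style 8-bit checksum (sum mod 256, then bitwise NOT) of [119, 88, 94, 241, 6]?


Sum = 548 mod 256 = 36
Complement = 219

219


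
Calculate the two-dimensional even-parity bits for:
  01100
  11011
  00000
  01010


Row parities: 0000
Column parities: 11101

Row P: 0000, Col P: 11101, Corner: 0


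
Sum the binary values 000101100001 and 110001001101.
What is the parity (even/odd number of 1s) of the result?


000101100001 = 353
110001001101 = 3149
Sum = 3502 = 110110101110
1s count = 8

even parity (8 ones in 110110101110)


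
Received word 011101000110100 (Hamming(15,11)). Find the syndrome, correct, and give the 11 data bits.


Syndrome = 15: error at position 15

Data: 10100110101 (corrected bit 15)


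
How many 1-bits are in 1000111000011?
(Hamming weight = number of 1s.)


Counting 1s in 1000111000011

6


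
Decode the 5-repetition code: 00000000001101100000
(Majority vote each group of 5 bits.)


Groups: 00000, 00000, 11011, 00000
Majority votes: 0010

0010


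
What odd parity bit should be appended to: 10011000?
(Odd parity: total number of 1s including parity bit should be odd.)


Number of 1s in data: 3
Parity bit: 0

0


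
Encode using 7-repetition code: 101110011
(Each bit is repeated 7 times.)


Each bit -> 7 copies

111111100000001111111111111111111110000000000000011111111111111


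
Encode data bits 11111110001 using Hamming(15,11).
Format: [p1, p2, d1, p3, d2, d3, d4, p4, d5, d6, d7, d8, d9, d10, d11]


Parity bits: p1=0, p2=0, p3=0, p4=0

001011101110001


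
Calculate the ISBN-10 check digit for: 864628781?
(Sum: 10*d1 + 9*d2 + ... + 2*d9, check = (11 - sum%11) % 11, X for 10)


Weighted sum: 314
314 mod 11 = 6

Check digit: 5


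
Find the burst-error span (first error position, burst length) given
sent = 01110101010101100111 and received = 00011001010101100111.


XOR: 01101100000000000000

Burst at position 1, length 5


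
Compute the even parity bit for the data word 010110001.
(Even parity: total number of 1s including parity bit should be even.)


Number of 1s in data: 4
Parity bit: 0

0


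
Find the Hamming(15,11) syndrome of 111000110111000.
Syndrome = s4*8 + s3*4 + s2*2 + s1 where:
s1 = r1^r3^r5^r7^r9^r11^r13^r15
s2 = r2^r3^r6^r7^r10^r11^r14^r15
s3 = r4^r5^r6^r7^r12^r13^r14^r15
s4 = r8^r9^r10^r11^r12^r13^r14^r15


s1=0, s2=1, s3=0, s4=0

Syndrome = 2 (error at position 2)


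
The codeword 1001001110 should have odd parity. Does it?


Number of 1s: 5

Yes, parity is correct (5 ones)


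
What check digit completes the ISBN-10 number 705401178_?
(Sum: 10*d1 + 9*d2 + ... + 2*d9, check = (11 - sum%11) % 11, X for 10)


Weighted sum: 184
184 mod 11 = 8

Check digit: 3


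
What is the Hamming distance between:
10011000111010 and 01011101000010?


XOR: 11000101111000
Count of 1s: 7

7


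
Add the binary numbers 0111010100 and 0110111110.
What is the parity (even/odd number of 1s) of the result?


0111010100 = 468
0110111110 = 446
Sum = 914 = 1110010010
1s count = 5

odd parity (5 ones in 1110010010)


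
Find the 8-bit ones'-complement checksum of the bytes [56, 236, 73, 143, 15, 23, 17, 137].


Sum = 700 mod 256 = 188
Complement = 67

67


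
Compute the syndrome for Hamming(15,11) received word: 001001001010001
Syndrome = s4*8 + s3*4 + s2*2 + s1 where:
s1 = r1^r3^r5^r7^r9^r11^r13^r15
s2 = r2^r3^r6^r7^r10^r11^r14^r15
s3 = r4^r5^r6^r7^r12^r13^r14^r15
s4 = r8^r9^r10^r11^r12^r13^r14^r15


s1=0, s2=0, s3=0, s4=1

Syndrome = 8 (error at position 8)


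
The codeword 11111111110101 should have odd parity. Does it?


Number of 1s: 12

No, parity error (12 ones)


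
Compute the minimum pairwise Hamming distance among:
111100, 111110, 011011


Comparing all pairs, minimum distance: 1
Can detect 0 errors, correct 0 errors

1


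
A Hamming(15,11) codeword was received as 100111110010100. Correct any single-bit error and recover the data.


Syndrome = 15: error at position 15

Data: 01110010101 (corrected bit 15)


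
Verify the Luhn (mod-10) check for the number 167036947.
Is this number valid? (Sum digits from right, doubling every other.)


Luhn sum = 41
41 mod 10 = 1

Invalid (Luhn sum mod 10 = 1)


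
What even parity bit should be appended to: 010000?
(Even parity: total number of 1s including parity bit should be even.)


Number of 1s in data: 1
Parity bit: 1

1


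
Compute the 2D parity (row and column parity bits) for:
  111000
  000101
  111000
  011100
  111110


Row parities: 10111
Column parities: 100111

Row P: 10111, Col P: 100111, Corner: 0


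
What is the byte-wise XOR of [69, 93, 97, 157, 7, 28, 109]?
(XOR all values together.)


XOR chain: 69 ^ 93 ^ 97 ^ 157 ^ 7 ^ 28 ^ 109 = 146

146


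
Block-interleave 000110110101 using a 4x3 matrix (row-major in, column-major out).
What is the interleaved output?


Matrix:
  000
  110
  110
  101
Read columns: 011101100001

011101100001


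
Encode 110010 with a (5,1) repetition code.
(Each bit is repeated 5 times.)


Each bit -> 5 copies

111111111100000000001111100000


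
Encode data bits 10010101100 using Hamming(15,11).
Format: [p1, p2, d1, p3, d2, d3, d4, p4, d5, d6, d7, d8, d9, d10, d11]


Parity bits: p1=1, p2=1, p3=1, p4=1

111100110101100


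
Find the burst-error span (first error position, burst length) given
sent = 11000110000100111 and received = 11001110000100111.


XOR: 00001000000000000

Burst at position 4, length 1


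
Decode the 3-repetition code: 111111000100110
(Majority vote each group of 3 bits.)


Groups: 111, 111, 000, 100, 110
Majority votes: 11001

11001


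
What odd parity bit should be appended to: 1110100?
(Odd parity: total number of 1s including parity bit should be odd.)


Number of 1s in data: 4
Parity bit: 1

1


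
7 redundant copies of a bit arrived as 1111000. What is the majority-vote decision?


Ones: 4 out of 7
Threshold: 4

1 (4/7 voted 1)


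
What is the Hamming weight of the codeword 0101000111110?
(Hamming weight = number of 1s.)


Counting 1s in 0101000111110

7


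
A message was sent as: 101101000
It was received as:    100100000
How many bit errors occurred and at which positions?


XOR: 001001000

2 error(s) at position(s): 2, 5


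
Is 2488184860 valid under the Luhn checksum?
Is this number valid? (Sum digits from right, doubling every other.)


Luhn sum = 52
52 mod 10 = 2

Invalid (Luhn sum mod 10 = 2)


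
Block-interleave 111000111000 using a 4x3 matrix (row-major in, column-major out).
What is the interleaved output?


Matrix:
  111
  000
  111
  000
Read columns: 101010101010

101010101010


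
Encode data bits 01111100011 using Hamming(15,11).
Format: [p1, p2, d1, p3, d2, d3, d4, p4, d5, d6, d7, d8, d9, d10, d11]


Parity bits: p1=0, p2=1, p3=1, p4=0

010111101100011


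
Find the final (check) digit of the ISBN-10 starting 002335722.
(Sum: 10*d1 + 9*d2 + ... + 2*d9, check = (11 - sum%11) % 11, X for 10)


Weighted sum: 118
118 mod 11 = 8

Check digit: 3


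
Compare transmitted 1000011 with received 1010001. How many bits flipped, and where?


XOR: 0010010

2 error(s) at position(s): 2, 5


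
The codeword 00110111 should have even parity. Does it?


Number of 1s: 5

No, parity error (5 ones)


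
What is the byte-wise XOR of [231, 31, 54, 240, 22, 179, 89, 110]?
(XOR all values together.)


XOR chain: 231 ^ 31 ^ 54 ^ 240 ^ 22 ^ 179 ^ 89 ^ 110 = 172

172


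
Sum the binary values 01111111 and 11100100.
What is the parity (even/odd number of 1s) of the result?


01111111 = 127
11100100 = 228
Sum = 355 = 101100011
1s count = 5

odd parity (5 ones in 101100011)


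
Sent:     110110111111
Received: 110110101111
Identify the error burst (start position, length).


XOR: 000000010000

Burst at position 7, length 1


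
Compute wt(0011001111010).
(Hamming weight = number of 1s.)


Counting 1s in 0011001111010

7


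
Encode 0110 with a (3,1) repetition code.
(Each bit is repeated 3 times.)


Each bit -> 3 copies

000111111000


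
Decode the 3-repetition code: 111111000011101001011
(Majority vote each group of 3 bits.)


Groups: 111, 111, 000, 011, 101, 001, 011
Majority votes: 1101101

1101101


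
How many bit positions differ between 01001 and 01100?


XOR: 00101
Count of 1s: 2

2


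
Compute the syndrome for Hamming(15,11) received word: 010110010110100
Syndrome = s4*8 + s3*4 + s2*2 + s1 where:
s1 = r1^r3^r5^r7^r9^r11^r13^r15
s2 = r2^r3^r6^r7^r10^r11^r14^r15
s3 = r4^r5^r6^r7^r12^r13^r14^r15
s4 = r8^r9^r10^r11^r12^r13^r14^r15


s1=1, s2=1, s3=1, s4=0

Syndrome = 7 (error at position 7)


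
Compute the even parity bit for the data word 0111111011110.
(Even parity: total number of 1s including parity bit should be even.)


Number of 1s in data: 10
Parity bit: 0

0


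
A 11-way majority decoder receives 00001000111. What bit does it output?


Ones: 4 out of 11
Threshold: 6

0 (4/11 voted 1)


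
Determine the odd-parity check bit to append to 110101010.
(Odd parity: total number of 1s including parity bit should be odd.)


Number of 1s in data: 5
Parity bit: 0

0


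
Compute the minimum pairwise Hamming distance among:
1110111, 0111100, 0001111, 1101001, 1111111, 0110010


Comparing all pairs, minimum distance: 1
Can detect 0 errors, correct 0 errors

1


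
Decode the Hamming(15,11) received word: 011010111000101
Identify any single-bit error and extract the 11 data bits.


Syndrome = 0: no error detected

Data: 11011000101 (no errors)


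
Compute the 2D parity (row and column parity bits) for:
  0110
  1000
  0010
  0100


Row parities: 0111
Column parities: 1000

Row P: 0111, Col P: 1000, Corner: 1


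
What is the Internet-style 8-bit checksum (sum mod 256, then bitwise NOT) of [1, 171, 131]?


Sum = 303 mod 256 = 47
Complement = 208

208


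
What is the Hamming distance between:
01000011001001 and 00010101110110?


XOR: 01010110111111
Count of 1s: 10

10


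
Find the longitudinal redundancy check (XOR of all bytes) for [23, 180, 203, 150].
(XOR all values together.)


XOR chain: 23 ^ 180 ^ 203 ^ 150 = 254

254


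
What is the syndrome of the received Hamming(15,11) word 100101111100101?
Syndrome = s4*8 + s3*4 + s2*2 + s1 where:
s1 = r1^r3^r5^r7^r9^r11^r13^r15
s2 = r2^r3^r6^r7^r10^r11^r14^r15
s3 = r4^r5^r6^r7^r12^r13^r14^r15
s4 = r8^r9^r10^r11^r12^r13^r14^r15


s1=1, s2=0, s3=1, s4=1

Syndrome = 13 (error at position 13)


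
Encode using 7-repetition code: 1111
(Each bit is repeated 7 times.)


Each bit -> 7 copies

1111111111111111111111111111


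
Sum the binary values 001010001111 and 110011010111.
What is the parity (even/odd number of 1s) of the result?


001010001111 = 655
110011010111 = 3287
Sum = 3942 = 111101100110
1s count = 8

even parity (8 ones in 111101100110)


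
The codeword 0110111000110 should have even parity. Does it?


Number of 1s: 7

No, parity error (7 ones)


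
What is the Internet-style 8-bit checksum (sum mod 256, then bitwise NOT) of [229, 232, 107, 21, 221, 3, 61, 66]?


Sum = 940 mod 256 = 172
Complement = 83

83


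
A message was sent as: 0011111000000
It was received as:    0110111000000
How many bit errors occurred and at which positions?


XOR: 0101000000000

2 error(s) at position(s): 1, 3


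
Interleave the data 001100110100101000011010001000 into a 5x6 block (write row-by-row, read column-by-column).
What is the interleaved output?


Matrix:
  001100
  110100
  101000
  011010
  001000
Read columns: 011000101010111110000001000000

011000101010111110000001000000


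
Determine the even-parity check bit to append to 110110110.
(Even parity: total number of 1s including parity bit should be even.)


Number of 1s in data: 6
Parity bit: 0

0


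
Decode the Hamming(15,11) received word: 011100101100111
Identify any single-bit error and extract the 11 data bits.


Syndrome = 13: error at position 13

Data: 10011100011 (corrected bit 13)


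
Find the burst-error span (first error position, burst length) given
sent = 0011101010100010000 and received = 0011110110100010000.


XOR: 0000011100000000000

Burst at position 5, length 3


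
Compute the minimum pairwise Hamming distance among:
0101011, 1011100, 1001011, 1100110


Comparing all pairs, minimum distance: 2
Can detect 1 errors, correct 0 errors

2


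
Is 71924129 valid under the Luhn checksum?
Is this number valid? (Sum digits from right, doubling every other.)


Luhn sum = 39
39 mod 10 = 9

Invalid (Luhn sum mod 10 = 9)


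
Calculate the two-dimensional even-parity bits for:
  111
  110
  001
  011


Row parities: 1010
Column parities: 011

Row P: 1010, Col P: 011, Corner: 0


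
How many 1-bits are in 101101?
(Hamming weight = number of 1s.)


Counting 1s in 101101

4


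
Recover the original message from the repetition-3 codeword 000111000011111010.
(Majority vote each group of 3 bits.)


Groups: 000, 111, 000, 011, 111, 010
Majority votes: 010110

010110


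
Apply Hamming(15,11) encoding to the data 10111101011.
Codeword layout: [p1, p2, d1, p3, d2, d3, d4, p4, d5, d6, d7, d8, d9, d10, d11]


Parity bits: p1=0, p2=0, p3=1, p4=1

001101111101011


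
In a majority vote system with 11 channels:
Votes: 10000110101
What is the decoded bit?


Ones: 5 out of 11
Threshold: 6

0 (5/11 voted 1)


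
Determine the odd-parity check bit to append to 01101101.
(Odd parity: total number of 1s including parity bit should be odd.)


Number of 1s in data: 5
Parity bit: 0

0


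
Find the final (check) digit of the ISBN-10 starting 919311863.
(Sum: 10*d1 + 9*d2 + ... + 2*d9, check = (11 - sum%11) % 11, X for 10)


Weighted sum: 259
259 mod 11 = 6

Check digit: 5


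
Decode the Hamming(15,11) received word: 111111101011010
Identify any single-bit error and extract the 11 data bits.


Syndrome = 0: no error detected

Data: 11111011010 (no errors)


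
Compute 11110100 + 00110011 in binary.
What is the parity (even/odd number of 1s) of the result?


11110100 = 244
00110011 = 51
Sum = 295 = 100100111
1s count = 5

odd parity (5 ones in 100100111)


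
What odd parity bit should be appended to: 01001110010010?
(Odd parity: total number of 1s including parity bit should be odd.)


Number of 1s in data: 6
Parity bit: 1

1


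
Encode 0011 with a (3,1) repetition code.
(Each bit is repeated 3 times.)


Each bit -> 3 copies

000000111111


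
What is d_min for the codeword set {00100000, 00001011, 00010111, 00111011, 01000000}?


Comparing all pairs, minimum distance: 2
Can detect 1 errors, correct 0 errors

2


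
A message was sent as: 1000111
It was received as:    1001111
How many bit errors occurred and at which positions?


XOR: 0001000

1 error(s) at position(s): 3


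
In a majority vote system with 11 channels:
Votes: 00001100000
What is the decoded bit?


Ones: 2 out of 11
Threshold: 6

0 (2/11 voted 1)


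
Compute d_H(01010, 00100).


XOR: 01110
Count of 1s: 3

3


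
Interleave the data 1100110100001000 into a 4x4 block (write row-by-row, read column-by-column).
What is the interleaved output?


Matrix:
  1100
  1101
  0000
  1000
Read columns: 1101110000000100

1101110000000100


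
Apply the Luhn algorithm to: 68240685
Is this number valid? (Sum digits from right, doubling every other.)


Luhn sum = 37
37 mod 10 = 7

Invalid (Luhn sum mod 10 = 7)


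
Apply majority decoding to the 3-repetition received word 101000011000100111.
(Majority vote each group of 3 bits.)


Groups: 101, 000, 011, 000, 100, 111
Majority votes: 101001

101001


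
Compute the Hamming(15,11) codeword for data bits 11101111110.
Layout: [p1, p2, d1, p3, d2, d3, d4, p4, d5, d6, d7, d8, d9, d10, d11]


Parity bits: p1=1, p2=1, p3=1, p4=0

111111001111110


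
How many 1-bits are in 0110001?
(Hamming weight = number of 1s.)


Counting 1s in 0110001

3


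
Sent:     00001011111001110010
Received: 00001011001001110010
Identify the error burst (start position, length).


XOR: 00000000110000000000

Burst at position 8, length 2


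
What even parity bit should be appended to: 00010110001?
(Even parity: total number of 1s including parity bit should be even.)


Number of 1s in data: 4
Parity bit: 0

0


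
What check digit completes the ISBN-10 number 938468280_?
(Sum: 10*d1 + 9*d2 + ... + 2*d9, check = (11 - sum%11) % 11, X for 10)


Weighted sum: 317
317 mod 11 = 9

Check digit: 2


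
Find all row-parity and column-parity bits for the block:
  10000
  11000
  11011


Row parities: 100
Column parities: 10011

Row P: 100, Col P: 10011, Corner: 1


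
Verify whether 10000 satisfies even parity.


Number of 1s: 1

No, parity error (1 ones)


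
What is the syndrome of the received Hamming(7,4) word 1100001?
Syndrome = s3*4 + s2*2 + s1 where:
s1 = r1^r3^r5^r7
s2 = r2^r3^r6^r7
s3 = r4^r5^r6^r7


s1=0, s2=0, s3=1

Syndrome = 4 (error at position 4)


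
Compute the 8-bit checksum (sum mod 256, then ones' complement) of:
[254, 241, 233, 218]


Sum = 946 mod 256 = 178
Complement = 77

77


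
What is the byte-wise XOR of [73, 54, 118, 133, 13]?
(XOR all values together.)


XOR chain: 73 ^ 54 ^ 118 ^ 133 ^ 13 = 129

129


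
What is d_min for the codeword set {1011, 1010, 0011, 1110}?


Comparing all pairs, minimum distance: 1
Can detect 0 errors, correct 0 errors

1


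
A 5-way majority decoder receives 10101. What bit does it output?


Ones: 3 out of 5
Threshold: 3

1 (3/5 voted 1)


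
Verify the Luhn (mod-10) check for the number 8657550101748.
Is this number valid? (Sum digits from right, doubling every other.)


Luhn sum = 54
54 mod 10 = 4

Invalid (Luhn sum mod 10 = 4)


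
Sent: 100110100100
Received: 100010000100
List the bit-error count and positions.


XOR: 000100100000

2 error(s) at position(s): 3, 6


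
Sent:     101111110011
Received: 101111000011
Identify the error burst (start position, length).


XOR: 000000110000

Burst at position 6, length 2


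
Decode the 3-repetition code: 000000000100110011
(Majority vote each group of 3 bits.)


Groups: 000, 000, 000, 100, 110, 011
Majority votes: 000011

000011


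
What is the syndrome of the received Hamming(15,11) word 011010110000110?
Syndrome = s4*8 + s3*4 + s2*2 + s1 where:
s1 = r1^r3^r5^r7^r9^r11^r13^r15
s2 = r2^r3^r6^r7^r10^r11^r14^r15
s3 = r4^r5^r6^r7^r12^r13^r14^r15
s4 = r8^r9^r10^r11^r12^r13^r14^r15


s1=0, s2=0, s3=0, s4=1

Syndrome = 8 (error at position 8)


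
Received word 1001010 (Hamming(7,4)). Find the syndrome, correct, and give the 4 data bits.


Syndrome = 3: error at position 3

Data: 1010 (corrected bit 3)


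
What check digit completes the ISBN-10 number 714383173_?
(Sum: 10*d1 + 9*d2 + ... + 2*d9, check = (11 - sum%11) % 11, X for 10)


Weighted sum: 226
226 mod 11 = 6

Check digit: 5


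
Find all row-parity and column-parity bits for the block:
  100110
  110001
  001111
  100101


Row parities: 1101
Column parities: 111101

Row P: 1101, Col P: 111101, Corner: 1


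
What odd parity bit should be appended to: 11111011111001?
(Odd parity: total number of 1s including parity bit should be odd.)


Number of 1s in data: 11
Parity bit: 0

0


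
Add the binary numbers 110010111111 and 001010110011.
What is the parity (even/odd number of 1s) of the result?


110010111111 = 3263
001010110011 = 691
Sum = 3954 = 111101110010
1s count = 8

even parity (8 ones in 111101110010)


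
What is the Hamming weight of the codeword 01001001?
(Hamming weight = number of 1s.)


Counting 1s in 01001001

3


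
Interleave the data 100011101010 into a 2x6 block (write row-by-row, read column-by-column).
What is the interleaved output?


Matrix:
  100011
  101010
Read columns: 110001001110

110001001110


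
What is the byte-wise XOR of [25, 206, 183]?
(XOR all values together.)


XOR chain: 25 ^ 206 ^ 183 = 96

96


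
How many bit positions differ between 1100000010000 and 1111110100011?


XOR: 0011110110011
Count of 1s: 8

8


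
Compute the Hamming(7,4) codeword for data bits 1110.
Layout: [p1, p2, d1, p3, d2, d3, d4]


Parity bits: p1=0, p2=0, p3=0

0010110


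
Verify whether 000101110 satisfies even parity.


Number of 1s: 4

Yes, parity is correct (4 ones)


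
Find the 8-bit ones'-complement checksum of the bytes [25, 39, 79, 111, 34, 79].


Sum = 367 mod 256 = 111
Complement = 144

144


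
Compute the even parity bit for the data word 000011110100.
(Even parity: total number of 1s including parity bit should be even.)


Number of 1s in data: 5
Parity bit: 1

1


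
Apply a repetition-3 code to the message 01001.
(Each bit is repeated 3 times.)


Each bit -> 3 copies

000111000000111


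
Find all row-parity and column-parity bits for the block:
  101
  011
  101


Row parities: 000
Column parities: 011

Row P: 000, Col P: 011, Corner: 0


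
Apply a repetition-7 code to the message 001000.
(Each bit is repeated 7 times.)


Each bit -> 7 copies

000000000000001111111000000000000000000000


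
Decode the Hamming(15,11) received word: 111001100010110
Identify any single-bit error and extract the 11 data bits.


Syndrome = 9: error at position 9

Data: 10111010110 (corrected bit 9)


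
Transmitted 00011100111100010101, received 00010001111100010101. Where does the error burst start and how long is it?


XOR: 00001101000000000000

Burst at position 4, length 4


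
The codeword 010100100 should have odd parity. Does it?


Number of 1s: 3

Yes, parity is correct (3 ones)


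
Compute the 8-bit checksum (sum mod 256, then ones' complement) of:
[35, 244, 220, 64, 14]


Sum = 577 mod 256 = 65
Complement = 190

190


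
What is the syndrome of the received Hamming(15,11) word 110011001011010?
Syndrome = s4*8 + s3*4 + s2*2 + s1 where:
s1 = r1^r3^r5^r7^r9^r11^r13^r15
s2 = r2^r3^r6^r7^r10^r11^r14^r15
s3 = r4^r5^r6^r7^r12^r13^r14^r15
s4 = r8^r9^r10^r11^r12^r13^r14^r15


s1=0, s2=0, s3=0, s4=0

Syndrome = 0 (no error)


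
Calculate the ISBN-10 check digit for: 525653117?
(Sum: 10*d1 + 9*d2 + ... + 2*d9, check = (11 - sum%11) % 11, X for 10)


Weighted sum: 216
216 mod 11 = 7

Check digit: 4


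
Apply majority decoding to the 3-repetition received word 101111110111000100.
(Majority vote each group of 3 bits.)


Groups: 101, 111, 110, 111, 000, 100
Majority votes: 111100

111100


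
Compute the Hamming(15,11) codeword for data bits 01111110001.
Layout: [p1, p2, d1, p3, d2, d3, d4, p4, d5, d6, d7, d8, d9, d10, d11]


Parity bits: p1=1, p2=1, p3=0, p4=0

110011101110001


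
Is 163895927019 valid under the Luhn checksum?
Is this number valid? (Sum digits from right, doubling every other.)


Luhn sum = 63
63 mod 10 = 3

Invalid (Luhn sum mod 10 = 3)


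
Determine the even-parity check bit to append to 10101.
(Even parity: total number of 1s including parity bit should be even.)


Number of 1s in data: 3
Parity bit: 1

1
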